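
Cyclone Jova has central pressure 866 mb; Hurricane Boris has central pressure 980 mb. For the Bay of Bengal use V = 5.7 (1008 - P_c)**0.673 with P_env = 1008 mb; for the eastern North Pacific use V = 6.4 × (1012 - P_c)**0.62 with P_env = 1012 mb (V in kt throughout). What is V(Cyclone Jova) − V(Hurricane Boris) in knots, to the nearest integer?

105 kt

Cyclone Jova: ΔP = 142; V ≈ 5.7 × 142^0.673 ≈ 160.09 kt.
Hurricane Boris: ΔP = 32; V ≈ 6.4 × 32^0.62 ≈ 54.87 kt.
Difference ≈ 160.09 − 54.87 = 105.22 → 105 kt.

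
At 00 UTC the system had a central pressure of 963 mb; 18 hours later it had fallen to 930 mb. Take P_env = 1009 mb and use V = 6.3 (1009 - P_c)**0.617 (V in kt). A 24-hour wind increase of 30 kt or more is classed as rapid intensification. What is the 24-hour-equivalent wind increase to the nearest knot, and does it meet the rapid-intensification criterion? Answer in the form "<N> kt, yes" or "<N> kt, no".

V₁: ΔP = 46, V ≈ 6.3 × 46^0.617 ≈ 66.87 kt.
V₂: ΔP = 79, V ≈ 6.3 × 79^0.617 ≈ 93.36 kt.
ΔV over 18 h = 26.49 kt → 24 h equivalent = 26.49 × 24/18 ≈ 35.32 kt.
35 kt ≥ 30 kt ⇒ rapid intensification.

35 kt, yes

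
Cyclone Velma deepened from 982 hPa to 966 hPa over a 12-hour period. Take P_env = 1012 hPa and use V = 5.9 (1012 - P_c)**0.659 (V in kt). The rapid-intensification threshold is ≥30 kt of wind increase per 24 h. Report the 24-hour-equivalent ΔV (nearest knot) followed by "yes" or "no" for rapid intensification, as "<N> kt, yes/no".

V₁: ΔP = 30, V ≈ 5.9 × 30^0.659 ≈ 55.50 kt.
V₂: ΔP = 46, V ≈ 5.9 × 46^0.659 ≈ 73.55 kt.
ΔV over 12 h = 18.05 kt → 24 h equivalent = 18.05 × 24/12 ≈ 36.10 kt.
36 kt ≥ 30 kt ⇒ rapid intensification.

36 kt, yes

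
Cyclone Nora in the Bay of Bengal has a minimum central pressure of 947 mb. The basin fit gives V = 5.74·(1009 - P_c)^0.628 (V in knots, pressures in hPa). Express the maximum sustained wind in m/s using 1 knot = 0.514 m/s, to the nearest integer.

39 m/s

ΔP = 1009 − 947 = 62 mb.
V ≈ 5.74 × 62^0.628 = 5.74 × 13.354 ≈ 76.654 kt.
76.654 × 0.514 ≈ 39.40 m/s → 39 m/s.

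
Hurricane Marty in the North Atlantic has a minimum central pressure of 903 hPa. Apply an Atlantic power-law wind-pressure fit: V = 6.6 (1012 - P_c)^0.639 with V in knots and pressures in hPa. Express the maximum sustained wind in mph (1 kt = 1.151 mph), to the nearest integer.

152 mph

ΔP = 1012 − 903 = 109 hPa.
V ≈ 6.6 × 109^0.639 = 6.6 × 20.041 ≈ 132.269 kt.
132.269 × 1.151 ≈ 152.24 mph → 152 mph.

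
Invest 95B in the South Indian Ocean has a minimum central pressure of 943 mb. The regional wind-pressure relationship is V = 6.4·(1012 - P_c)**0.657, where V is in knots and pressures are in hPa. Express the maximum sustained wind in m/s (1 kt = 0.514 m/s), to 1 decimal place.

ΔP = 1012 − 943 = 69 mb.
V ≈ 6.4 × 69^0.657 = 6.4 × 16.148 ≈ 103.348 kt.
103.348 × 0.514 ≈ 53.12 m/s → 53.1 m/s.

53.1 m/s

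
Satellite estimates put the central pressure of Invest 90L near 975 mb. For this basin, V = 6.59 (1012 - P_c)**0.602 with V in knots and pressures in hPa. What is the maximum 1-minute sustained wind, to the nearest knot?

58 kt

ΔP = 1012 − 975 = 37 mb.
37^0.602 ≈ 8.791.
V ≈ 6.59 × 8.791 ≈ 57.9 kt.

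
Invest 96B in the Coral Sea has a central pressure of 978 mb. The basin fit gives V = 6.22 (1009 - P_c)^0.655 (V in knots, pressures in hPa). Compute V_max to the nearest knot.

ΔP = 1009 − 978 = 31 mb.
31^0.655 ≈ 9.481.
V ≈ 6.22 × 9.481 ≈ 59.0 kt.

59 kt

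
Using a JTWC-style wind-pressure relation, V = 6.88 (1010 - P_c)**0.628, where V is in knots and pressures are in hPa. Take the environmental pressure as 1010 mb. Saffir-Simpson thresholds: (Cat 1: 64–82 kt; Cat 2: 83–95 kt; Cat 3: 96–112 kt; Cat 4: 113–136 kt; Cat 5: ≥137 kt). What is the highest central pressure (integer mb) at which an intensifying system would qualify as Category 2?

Category 2 begins at V = 83 kt.
Required ΔP = (83/6.88)^(1/0.628) = 12.064^1.592 ≈ 52.74 mb.
P_c ≤ 1010 − 52.74 = 957.26, so the highest integer P_c is 957 mb.

957 mb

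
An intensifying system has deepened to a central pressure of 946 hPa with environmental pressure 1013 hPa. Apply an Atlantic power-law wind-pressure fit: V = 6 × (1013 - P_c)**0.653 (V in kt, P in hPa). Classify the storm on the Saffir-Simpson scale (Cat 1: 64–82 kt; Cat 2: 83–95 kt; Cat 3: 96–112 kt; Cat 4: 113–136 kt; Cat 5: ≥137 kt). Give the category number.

2

ΔP = 1013 − 946 = 67 hPa.
V ≈ 6 × 67^0.653 = 6 × 15.57 ≈ 93 kt.
93 kt falls in the Category 2 band.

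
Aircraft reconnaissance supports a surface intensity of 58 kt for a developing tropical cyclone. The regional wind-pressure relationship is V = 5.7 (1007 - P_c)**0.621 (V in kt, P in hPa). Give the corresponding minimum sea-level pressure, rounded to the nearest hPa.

965 hPa

ΔP = (V / 5.7)^(1/0.621) = (58/5.7)^1.610.
58/5.7 = 10.175; 10.175^1.610 ≈ 41.92 hPa.
P_c = 1007 − 41.92 = 965.08 ≈ 965 hPa.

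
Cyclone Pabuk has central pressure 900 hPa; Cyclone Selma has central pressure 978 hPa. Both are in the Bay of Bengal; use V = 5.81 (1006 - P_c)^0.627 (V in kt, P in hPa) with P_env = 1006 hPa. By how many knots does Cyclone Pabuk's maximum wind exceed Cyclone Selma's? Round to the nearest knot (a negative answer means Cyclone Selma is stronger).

61 kt

Cyclone Pabuk: ΔP = 106; V ≈ 5.81 × 106^0.627 ≈ 108.15 kt.
Cyclone Selma: ΔP = 28; V ≈ 5.81 × 28^0.627 ≈ 46.94 kt.
Difference ≈ 108.15 − 46.94 = 61.21 → 61 kt.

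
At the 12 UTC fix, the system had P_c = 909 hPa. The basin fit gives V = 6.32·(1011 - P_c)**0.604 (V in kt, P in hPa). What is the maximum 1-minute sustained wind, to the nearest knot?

103 kt

ΔP = 1011 − 909 = 102 hPa.
102^0.604 ≈ 16.338.
V ≈ 6.32 × 16.338 ≈ 103.3 kt.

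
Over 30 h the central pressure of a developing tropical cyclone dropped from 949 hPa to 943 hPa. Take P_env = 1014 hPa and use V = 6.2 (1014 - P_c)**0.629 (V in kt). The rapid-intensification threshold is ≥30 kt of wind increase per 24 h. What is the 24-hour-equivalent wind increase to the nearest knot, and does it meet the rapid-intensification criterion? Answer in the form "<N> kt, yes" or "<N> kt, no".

4 kt, no

V₁: ΔP = 65, V ≈ 6.2 × 65^0.629 ≈ 85.65 kt.
V₂: ΔP = 71, V ≈ 6.2 × 71^0.629 ≈ 90.54 kt.
ΔV over 30 h = 4.89 kt → 24 h equivalent = 4.89 × 24/30 ≈ 3.91 kt.
4 kt < 30 kt ⇒ not rapid intensification.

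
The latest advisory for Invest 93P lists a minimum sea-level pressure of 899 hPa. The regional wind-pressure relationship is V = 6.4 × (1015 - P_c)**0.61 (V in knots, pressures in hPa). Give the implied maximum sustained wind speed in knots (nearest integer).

ΔP = 1015 − 899 = 116 hPa.
116^0.61 ≈ 18.169.
V ≈ 6.4 × 18.169 ≈ 116.3 kt.

116 kt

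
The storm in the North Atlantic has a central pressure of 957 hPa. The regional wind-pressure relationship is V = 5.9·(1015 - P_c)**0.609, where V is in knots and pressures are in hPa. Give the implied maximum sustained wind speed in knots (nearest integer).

70 kt

ΔP = 1015 − 957 = 58 hPa.
58^0.609 ≈ 11.856.
V ≈ 5.9 × 11.856 ≈ 69.9 kt.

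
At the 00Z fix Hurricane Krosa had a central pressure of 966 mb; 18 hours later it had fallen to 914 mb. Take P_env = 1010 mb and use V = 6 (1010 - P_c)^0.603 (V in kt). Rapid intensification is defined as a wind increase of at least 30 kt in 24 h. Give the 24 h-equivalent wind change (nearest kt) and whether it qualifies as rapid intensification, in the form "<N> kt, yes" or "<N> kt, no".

V₁: ΔP = 44, V ≈ 6 × 44^0.603 ≈ 58.77 kt.
V₂: ΔP = 96, V ≈ 6 × 96^0.603 ≈ 94.07 kt.
ΔV over 18 h = 35.30 kt → 24 h equivalent = 35.30 × 24/18 ≈ 47.07 kt.
47 kt ≥ 30 kt ⇒ rapid intensification.

47 kt, yes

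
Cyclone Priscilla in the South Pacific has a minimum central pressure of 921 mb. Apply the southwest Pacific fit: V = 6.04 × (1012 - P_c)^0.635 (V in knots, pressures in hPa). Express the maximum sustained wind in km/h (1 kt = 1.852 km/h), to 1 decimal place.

ΔP = 1012 − 921 = 91 mb.
V ≈ 6.04 × 91^0.635 = 6.04 × 17.538 ≈ 105.932 kt.
105.932 × 1.852 ≈ 196.19 km/h → 196.2 km/h.

196.2 km/h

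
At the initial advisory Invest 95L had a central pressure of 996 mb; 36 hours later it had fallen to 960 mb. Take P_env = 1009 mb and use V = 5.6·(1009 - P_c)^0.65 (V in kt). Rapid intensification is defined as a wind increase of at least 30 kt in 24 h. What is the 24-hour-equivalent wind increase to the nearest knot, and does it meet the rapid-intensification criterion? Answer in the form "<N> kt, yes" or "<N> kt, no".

V₁: ΔP = 13, V ≈ 5.6 × 13^0.65 ≈ 29.67 kt.
V₂: ΔP = 49, V ≈ 5.6 × 49^0.65 ≈ 70.28 kt.
ΔV over 36 h = 40.61 kt → 24 h equivalent = 40.61 × 24/36 ≈ 27.07 kt.
27 kt < 30 kt ⇒ not rapid intensification.

27 kt, no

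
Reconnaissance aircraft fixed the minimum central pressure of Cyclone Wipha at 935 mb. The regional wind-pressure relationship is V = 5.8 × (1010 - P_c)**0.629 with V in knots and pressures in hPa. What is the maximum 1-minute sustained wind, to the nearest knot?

ΔP = 1010 − 935 = 75 mb.
75^0.629 ≈ 15.115.
V ≈ 5.8 × 15.115 ≈ 87.7 kt.

88 kt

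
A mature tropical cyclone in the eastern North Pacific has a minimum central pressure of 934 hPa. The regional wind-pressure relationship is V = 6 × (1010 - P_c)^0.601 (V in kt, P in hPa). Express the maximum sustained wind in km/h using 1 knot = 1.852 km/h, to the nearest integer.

150 km/h

ΔP = 1010 − 934 = 76 hPa.
V ≈ 6 × 76^0.601 = 6 × 13.501 ≈ 81.007 kt.
81.007 × 1.852 ≈ 150.02 km/h → 150 km/h.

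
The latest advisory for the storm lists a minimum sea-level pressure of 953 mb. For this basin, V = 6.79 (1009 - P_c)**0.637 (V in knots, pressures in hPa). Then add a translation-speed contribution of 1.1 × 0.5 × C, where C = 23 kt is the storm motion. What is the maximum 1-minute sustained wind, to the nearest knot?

101 kt

ΔP = 1009 − 953 = 56 mb.
56^0.637 ≈ 12.990.
V ≈ 6.79 × 12.990 ≈ 88.2 kt.
Translation term: 1.1 × 0.5 × 23 = 12.65 kt.
Corrected V ≈ 100.85 kt → 101 kt.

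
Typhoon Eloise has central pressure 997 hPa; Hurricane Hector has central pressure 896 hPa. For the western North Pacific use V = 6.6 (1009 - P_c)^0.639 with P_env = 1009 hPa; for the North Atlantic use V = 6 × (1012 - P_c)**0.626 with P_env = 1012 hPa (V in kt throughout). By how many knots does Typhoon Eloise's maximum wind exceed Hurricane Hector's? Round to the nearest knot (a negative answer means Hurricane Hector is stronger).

Typhoon Eloise: ΔP = 12; V ≈ 6.6 × 12^0.639 ≈ 32.30 kt.
Hurricane Hector: ΔP = 116; V ≈ 6 × 116^0.626 ≈ 117.63 kt.
Difference ≈ 32.30 − 117.63 = -85.33 → -85 kt.

-85 kt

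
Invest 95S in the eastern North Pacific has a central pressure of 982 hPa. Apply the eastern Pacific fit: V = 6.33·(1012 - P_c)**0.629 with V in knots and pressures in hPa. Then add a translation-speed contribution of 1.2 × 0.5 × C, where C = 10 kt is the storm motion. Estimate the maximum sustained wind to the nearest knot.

ΔP = 1012 − 982 = 30 hPa.
30^0.629 ≈ 8.494.
V ≈ 6.33 × 8.494 ≈ 53.8 kt.
Translation term: 1.2 × 0.5 × 10 = 6 kt.
Corrected V ≈ 59.8 kt → 60 kt.

60 kt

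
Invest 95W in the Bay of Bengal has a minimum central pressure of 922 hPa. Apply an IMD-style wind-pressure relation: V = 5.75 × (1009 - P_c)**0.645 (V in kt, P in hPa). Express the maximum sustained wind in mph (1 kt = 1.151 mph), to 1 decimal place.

118.0 mph

ΔP = 1009 − 922 = 87 hPa.
V ≈ 5.75 × 87^0.645 = 5.75 × 17.823 ≈ 102.484 kt.
102.484 × 1.151 ≈ 117.96 mph → 118.0 mph.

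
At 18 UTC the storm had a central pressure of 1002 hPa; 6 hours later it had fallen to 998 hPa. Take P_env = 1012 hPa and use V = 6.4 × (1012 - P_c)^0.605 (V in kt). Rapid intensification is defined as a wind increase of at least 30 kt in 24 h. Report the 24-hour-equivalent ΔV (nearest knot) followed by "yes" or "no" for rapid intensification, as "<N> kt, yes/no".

23 kt, no

V₁: ΔP = 10, V ≈ 6.4 × 10^0.605 ≈ 25.77 kt.
V₂: ΔP = 14, V ≈ 6.4 × 14^0.605 ≈ 31.59 kt.
ΔV over 6 h = 5.82 kt → 24 h equivalent = 5.82 × 24/6 ≈ 23.28 kt.
23 kt < 30 kt ⇒ not rapid intensification.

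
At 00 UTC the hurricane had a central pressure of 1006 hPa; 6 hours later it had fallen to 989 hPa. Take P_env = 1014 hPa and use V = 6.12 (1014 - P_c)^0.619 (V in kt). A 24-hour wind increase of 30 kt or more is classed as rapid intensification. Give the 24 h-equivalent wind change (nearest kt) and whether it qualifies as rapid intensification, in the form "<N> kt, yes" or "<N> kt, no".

V₁: ΔP = 8, V ≈ 6.12 × 8^0.619 ≈ 22.17 kt.
V₂: ΔP = 25, V ≈ 6.12 × 25^0.619 ≈ 44.88 kt.
ΔV over 6 h = 22.71 kt → 24 h equivalent = 22.71 × 24/6 ≈ 90.84 kt.
91 kt ≥ 30 kt ⇒ rapid intensification.

91 kt, yes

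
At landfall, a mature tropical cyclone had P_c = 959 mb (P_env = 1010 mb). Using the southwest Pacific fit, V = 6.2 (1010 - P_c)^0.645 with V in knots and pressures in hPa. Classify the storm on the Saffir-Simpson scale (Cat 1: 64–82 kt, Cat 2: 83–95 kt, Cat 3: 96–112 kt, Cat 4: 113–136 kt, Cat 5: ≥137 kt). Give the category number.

1

ΔP = 1010 − 959 = 51 mb.
V ≈ 6.2 × 51^0.645 = 6.2 × 12.63 ≈ 78 kt.
78 kt falls in the Category 1 band.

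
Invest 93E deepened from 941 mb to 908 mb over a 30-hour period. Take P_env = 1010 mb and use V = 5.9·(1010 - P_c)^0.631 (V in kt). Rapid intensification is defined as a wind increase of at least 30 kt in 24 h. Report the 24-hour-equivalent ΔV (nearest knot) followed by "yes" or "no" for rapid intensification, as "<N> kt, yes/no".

V₁: ΔP = 69, V ≈ 5.9 × 69^0.631 ≈ 85.34 kt.
V₂: ΔP = 102, V ≈ 5.9 × 102^0.631 ≈ 109.21 kt.
ΔV over 30 h = 23.87 kt → 24 h equivalent = 23.87 × 24/30 ≈ 19.10 kt.
19 kt < 30 kt ⇒ not rapid intensification.

19 kt, no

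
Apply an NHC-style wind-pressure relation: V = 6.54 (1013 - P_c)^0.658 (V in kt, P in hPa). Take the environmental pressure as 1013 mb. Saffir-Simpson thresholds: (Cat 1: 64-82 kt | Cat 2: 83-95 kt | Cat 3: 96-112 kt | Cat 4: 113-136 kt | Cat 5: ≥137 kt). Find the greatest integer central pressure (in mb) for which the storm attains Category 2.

965 mb

Category 2 begins at V = 83 kt.
Required ΔP = (83/6.54)^(1/0.658) = 12.691^1.520 ≈ 47.54 mb.
P_c ≤ 1013 − 47.54 = 965.46, so the highest integer P_c is 965 mb.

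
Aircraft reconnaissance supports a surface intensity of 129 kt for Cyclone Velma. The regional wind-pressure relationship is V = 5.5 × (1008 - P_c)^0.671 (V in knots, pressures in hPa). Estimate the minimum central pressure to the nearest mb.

ΔP = (V / 5.5)^(1/0.671) = (129/5.5)^1.490.
129/5.5 = 23.455; 23.455^1.490 ≈ 110.17 mb.
P_c = 1008 − 110.17 = 897.83 ≈ 898 mb.

898 mb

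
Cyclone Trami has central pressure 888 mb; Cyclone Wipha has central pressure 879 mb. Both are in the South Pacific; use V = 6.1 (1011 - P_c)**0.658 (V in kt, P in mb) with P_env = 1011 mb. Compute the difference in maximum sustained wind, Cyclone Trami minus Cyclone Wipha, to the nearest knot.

-7 kt

Cyclone Trami: ΔP = 123; V ≈ 6.1 × 123^0.658 ≈ 144.71 kt.
Cyclone Wipha: ΔP = 132; V ≈ 6.1 × 132^0.658 ≈ 151.59 kt.
Difference ≈ 144.71 − 151.59 = -6.88 → -7 kt.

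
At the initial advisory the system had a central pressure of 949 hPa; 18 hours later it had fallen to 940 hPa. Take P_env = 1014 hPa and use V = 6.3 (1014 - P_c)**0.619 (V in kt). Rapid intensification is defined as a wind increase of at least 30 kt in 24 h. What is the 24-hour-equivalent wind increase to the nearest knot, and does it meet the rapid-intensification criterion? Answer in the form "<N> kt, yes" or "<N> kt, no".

V₁: ΔP = 65, V ≈ 6.3 × 65^0.619 ≈ 83.47 kt.
V₂: ΔP = 74, V ≈ 6.3 × 74^0.619 ≈ 90.45 kt.
ΔV over 18 h = 6.98 kt → 24 h equivalent = 6.98 × 24/18 ≈ 9.31 kt.
9 kt < 30 kt ⇒ not rapid intensification.

9 kt, no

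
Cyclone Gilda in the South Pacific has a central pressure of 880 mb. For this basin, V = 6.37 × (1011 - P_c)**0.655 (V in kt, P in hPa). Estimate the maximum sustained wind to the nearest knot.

ΔP = 1011 − 880 = 131 mb.
131^0.655 ≈ 24.368.
V ≈ 6.37 × 24.368 ≈ 155.2 kt.

155 kt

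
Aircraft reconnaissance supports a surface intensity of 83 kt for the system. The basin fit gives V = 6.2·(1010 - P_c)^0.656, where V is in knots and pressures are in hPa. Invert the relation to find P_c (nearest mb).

ΔP = (V / 6.2)^(1/0.656) = (83/6.2)^1.524.
83/6.2 = 13.387; 13.387^1.524 ≈ 52.18 mb.
P_c = 1010 − 52.18 = 957.82 ≈ 958 mb.

958 mb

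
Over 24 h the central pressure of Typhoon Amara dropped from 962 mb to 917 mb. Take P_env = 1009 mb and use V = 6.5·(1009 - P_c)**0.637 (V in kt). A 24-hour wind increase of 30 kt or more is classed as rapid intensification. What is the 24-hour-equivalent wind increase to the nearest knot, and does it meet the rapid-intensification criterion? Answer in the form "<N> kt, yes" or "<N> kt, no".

40 kt, yes

V₁: ΔP = 47, V ≈ 6.5 × 47^0.637 ≈ 75.52 kt.
V₂: ΔP = 92, V ≈ 6.5 × 92^0.637 ≈ 115.84 kt.
ΔV over 24 h = 40.32 kt → 24 h equivalent = 40.32 × 24/24 ≈ 40.32 kt.
40 kt ≥ 30 kt ⇒ rapid intensification.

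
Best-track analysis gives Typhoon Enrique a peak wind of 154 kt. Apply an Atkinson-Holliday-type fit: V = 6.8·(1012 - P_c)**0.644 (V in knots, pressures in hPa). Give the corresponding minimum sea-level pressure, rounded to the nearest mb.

885 mb

ΔP = (V / 6.8)^(1/0.644) = (154/6.8)^1.553.
154/6.8 = 22.647; 22.647^1.553 ≈ 127.07 mb.
P_c = 1012 − 127.07 = 884.93 ≈ 885 mb.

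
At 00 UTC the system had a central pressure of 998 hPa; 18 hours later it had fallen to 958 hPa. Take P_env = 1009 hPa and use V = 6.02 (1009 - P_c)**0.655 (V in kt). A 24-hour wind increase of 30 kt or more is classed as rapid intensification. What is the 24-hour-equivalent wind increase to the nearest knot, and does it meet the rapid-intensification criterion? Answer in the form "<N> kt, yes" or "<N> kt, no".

67 kt, yes

V₁: ΔP = 11, V ≈ 6.02 × 11^0.655 ≈ 28.95 kt.
V₂: ΔP = 51, V ≈ 6.02 × 51^0.655 ≈ 79.08 kt.
ΔV over 18 h = 50.13 kt → 24 h equivalent = 50.13 × 24/18 ≈ 66.84 kt.
67 kt ≥ 30 kt ⇒ rapid intensification.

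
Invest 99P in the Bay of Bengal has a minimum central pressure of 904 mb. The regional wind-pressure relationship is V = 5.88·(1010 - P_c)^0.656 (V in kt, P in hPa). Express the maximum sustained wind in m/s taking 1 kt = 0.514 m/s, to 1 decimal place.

ΔP = 1010 − 904 = 106 mb.
V ≈ 5.88 × 106^0.656 = 5.88 × 21.311 ≈ 125.308 kt.
125.308 × 0.514 ≈ 64.41 m/s → 64.4 m/s.

64.4 m/s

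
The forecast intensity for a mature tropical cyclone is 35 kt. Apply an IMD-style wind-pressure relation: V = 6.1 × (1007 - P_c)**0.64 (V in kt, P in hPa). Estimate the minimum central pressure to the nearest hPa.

ΔP = (V / 6.1)^(1/0.64) = (35/6.1)^1.562.
35/6.1 = 5.738; 5.738^1.562 ≈ 15.33 hPa.
P_c = 1007 − 15.33 = 991.67 ≈ 992 hPa.

992 hPa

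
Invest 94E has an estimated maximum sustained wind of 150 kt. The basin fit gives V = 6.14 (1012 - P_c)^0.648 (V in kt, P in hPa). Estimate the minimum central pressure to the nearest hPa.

ΔP = (V / 6.14)^(1/0.648) = (150/6.14)^1.543.
150/6.14 = 24.430; 24.430^1.543 ≈ 138.63 hPa.
P_c = 1012 − 138.63 = 873.37 ≈ 873 hPa.

873 hPa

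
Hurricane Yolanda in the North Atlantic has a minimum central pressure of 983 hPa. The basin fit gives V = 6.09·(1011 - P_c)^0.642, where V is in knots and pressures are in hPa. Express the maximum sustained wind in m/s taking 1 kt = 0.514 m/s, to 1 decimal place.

ΔP = 1011 − 983 = 28 hPa.
V ≈ 6.09 × 28^0.642 = 6.09 × 8.493 ≈ 51.724 kt.
51.724 × 0.514 ≈ 26.59 m/s → 26.6 m/s.

26.6 m/s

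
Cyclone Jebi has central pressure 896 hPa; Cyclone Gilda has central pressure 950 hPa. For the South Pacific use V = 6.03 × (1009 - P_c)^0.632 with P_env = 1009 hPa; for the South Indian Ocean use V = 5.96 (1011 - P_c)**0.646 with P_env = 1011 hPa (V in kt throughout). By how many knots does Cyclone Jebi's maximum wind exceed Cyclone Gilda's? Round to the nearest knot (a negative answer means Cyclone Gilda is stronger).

Cyclone Jebi: ΔP = 113; V ≈ 6.03 × 113^0.632 ≈ 119.64 kt.
Cyclone Gilda: ΔP = 61; V ≈ 5.96 × 61^0.646 ≈ 84.83 kt.
Difference ≈ 119.64 − 84.83 = 34.81 → 35 kt.

35 kt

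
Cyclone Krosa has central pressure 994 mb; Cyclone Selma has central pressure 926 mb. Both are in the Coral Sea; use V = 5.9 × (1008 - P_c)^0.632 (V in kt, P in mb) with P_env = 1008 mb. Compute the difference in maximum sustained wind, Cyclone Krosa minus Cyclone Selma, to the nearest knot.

-64 kt

Cyclone Krosa: ΔP = 14; V ≈ 5.9 × 14^0.632 ≈ 31.28 kt.
Cyclone Selma: ΔP = 82; V ≈ 5.9 × 82^0.632 ≈ 95.58 kt.
Difference ≈ 31.28 − 95.58 = -64.30 → -64 kt.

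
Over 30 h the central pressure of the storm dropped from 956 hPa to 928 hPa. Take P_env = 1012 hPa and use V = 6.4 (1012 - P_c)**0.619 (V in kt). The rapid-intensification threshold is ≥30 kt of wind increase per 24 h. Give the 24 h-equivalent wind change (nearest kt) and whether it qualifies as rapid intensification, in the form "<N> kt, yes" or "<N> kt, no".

18 kt, no

V₁: ΔP = 56, V ≈ 6.4 × 56^0.619 ≈ 77.32 kt.
V₂: ΔP = 84, V ≈ 6.4 × 84^0.619 ≈ 99.38 kt.
ΔV over 30 h = 22.06 kt → 24 h equivalent = 22.06 × 24/30 ≈ 17.65 kt.
18 kt < 30 kt ⇒ not rapid intensification.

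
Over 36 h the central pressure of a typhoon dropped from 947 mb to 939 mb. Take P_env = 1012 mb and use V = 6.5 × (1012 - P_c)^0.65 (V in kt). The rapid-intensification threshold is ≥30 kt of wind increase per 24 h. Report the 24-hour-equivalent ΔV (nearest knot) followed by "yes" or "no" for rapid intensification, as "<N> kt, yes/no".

V₁: ΔP = 65, V ≈ 6.5 × 65^0.65 ≈ 98.02 kt.
V₂: ΔP = 73, V ≈ 6.5 × 73^0.65 ≈ 105.70 kt.
ΔV over 36 h = 7.68 kt → 24 h equivalent = 7.68 × 24/36 ≈ 5.12 kt.
5 kt < 30 kt ⇒ not rapid intensification.

5 kt, no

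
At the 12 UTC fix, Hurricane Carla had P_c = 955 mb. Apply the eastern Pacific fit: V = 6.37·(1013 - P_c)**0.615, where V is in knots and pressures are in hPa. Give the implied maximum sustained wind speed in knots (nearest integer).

77 kt

ΔP = 1013 − 955 = 58 mb.
58^0.615 ≈ 12.148.
V ≈ 6.37 × 12.148 ≈ 77.4 kt.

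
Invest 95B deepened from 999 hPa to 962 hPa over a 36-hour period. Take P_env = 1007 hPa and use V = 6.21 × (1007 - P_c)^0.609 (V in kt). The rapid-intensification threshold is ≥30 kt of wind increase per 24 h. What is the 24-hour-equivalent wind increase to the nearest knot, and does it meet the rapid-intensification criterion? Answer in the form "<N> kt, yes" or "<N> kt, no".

27 kt, no

V₁: ΔP = 8, V ≈ 6.21 × 8^0.609 ≈ 22.03 kt.
V₂: ΔP = 45, V ≈ 6.21 × 45^0.609 ≈ 63.08 kt.
ΔV over 36 h = 41.05 kt → 24 h equivalent = 41.05 × 24/36 ≈ 27.37 kt.
27 kt < 30 kt ⇒ not rapid intensification.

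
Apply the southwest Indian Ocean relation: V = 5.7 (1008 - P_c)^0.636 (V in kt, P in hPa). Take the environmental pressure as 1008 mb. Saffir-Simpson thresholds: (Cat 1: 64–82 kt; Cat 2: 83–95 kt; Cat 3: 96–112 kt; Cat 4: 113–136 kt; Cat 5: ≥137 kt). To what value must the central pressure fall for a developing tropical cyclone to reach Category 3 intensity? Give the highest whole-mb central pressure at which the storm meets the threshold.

Category 3 begins at V = 96 kt.
Required ΔP = (96/5.7)^(1/0.636) = 16.842^1.572 ≈ 84.78 mb.
P_c ≤ 1008 − 84.78 = 923.22, so the highest integer P_c is 923 mb.

923 mb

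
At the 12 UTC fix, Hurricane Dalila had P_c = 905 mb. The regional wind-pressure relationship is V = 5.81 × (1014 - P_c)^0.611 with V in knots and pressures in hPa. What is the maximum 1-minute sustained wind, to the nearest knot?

ΔP = 1014 − 905 = 109 mb.
109^0.611 ≈ 17.574.
V ≈ 5.81 × 17.574 ≈ 102.1 kt.

102 kt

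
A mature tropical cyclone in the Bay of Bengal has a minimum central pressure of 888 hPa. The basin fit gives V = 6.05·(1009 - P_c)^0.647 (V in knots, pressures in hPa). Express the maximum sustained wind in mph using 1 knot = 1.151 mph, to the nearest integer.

ΔP = 1009 − 888 = 121 hPa.
V ≈ 6.05 × 121^0.647 = 6.05 × 22.262 ≈ 134.684 kt.
134.684 × 1.151 ≈ 155.02 mph → 155 mph.

155 mph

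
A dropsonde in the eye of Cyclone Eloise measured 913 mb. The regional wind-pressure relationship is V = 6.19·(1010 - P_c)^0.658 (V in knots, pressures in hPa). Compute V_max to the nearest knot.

126 kt

ΔP = 1010 − 913 = 97 mb.
97^0.658 ≈ 20.291.
V ≈ 6.19 × 20.291 ≈ 125.6 kt.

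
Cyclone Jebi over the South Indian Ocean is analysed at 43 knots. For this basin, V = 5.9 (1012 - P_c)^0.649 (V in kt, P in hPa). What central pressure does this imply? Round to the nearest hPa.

ΔP = (V / 5.9)^(1/0.649) = (43/5.9)^1.541.
43/5.9 = 7.288; 7.288^1.541 ≈ 21.34 hPa.
P_c = 1012 − 21.34 = 990.66 ≈ 991 hPa.

991 hPa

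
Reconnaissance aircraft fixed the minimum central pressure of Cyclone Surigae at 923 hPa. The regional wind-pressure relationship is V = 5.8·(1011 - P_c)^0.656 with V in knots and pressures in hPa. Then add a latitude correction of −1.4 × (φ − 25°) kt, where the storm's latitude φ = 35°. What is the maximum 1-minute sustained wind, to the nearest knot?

95 kt

ΔP = 1011 − 923 = 88 hPa.
88^0.656 ≈ 18.862.
V ≈ 5.8 × 18.862 ≈ 109.4 kt.
Latitude correction: −1.4 × (35 − 25) = -14 kt.
Corrected V ≈ 95.4 kt → 95 kt.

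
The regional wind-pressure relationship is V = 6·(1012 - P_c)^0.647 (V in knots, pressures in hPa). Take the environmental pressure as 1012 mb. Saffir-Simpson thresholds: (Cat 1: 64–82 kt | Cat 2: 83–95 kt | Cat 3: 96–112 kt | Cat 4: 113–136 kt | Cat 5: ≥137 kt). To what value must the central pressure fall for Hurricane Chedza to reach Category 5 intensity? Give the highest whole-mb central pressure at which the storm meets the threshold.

886 mb

Category 5 begins at V = 137 kt.
Required ΔP = (137/6)^(1/0.647) = 22.833^1.546 ≈ 125.83 mb.
P_c ≤ 1012 − 125.83 = 886.17, so the highest integer P_c is 886 mb.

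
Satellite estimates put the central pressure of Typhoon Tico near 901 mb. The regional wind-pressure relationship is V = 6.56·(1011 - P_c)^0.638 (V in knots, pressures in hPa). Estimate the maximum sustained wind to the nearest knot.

132 kt

ΔP = 1011 − 901 = 110 mb.
110^0.638 ≈ 20.064.
V ≈ 6.56 × 20.064 ≈ 131.6 kt.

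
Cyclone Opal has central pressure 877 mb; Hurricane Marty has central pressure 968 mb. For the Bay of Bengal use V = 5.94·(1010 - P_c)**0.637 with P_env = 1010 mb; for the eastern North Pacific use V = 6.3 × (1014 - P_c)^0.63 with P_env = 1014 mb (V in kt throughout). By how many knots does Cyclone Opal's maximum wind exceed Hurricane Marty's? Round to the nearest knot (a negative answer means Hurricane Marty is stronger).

Cyclone Opal: ΔP = 133; V ≈ 5.94 × 133^0.637 ≈ 133.87 kt.
Hurricane Marty: ΔP = 46; V ≈ 6.3 × 46^0.63 ≈ 70.29 kt.
Difference ≈ 133.87 − 70.29 = 63.58 → 64 kt.

64 kt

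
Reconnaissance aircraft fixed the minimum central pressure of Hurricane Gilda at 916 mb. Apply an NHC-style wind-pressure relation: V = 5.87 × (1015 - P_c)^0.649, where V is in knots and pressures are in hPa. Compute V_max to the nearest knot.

116 kt

ΔP = 1015 − 916 = 99 mb.
99^0.649 ≈ 19.732.
V ≈ 5.87 × 19.732 ≈ 115.8 kt.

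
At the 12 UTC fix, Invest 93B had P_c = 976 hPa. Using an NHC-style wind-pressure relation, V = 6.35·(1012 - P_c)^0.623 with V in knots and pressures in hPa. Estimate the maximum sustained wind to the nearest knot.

59 kt

ΔP = 1012 − 976 = 36 hPa.
36^0.623 ≈ 9.323.
V ≈ 6.35 × 9.323 ≈ 59.2 kt.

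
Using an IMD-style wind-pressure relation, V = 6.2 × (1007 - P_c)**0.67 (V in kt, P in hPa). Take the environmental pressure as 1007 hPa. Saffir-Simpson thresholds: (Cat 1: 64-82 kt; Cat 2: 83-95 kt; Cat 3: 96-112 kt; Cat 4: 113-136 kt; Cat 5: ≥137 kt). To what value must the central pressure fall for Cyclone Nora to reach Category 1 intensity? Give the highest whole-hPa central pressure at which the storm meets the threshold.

Category 1 begins at V = 64 kt.
Required ΔP = (64/6.2)^(1/0.67) = 10.323^1.493 ≈ 32.59 hPa.
P_c ≤ 1007 − 32.59 = 974.41, so the highest integer P_c is 974 hPa.

974 hPa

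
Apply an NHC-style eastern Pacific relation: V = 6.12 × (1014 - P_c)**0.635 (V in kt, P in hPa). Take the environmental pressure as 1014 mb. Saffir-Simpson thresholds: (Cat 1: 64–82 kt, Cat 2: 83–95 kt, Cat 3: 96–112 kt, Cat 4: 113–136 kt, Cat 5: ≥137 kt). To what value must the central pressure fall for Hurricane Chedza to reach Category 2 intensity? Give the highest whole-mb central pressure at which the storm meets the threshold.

953 mb

Category 2 begins at V = 83 kt.
Required ΔP = (83/6.12)^(1/0.635) = 13.562^1.575 ≈ 60.70 mb.
P_c ≤ 1014 − 60.70 = 953.30, so the highest integer P_c is 953 mb.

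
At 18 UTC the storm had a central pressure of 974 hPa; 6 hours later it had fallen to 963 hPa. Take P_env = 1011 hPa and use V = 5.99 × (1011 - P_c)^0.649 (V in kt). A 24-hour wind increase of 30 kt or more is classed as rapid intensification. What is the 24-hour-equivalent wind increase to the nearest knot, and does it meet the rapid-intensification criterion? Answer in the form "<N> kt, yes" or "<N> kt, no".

V₁: ΔP = 37, V ≈ 5.99 × 37^0.649 ≈ 62.40 kt.
V₂: ΔP = 48, V ≈ 5.99 × 48^0.649 ≈ 73.88 kt.
ΔV over 6 h = 11.48 kt → 24 h equivalent = 11.48 × 24/6 ≈ 45.92 kt.
46 kt ≥ 30 kt ⇒ rapid intensification.

46 kt, yes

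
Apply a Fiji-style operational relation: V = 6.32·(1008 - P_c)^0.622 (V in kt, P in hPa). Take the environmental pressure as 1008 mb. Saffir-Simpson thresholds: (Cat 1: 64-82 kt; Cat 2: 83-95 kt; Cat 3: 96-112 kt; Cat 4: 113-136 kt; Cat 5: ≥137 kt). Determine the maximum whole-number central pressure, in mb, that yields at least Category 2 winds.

945 mb

Category 2 begins at V = 83 kt.
Required ΔP = (83/6.32)^(1/0.622) = 13.133^1.608 ≈ 62.81 mb.
P_c ≤ 1008 − 62.81 = 945.19, so the highest integer P_c is 945 mb.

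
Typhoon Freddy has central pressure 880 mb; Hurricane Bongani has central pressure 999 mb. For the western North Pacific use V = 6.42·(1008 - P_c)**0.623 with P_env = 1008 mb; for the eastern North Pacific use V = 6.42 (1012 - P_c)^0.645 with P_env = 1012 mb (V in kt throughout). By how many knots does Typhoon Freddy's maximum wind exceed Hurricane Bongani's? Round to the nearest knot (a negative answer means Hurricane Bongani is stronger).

Typhoon Freddy: ΔP = 128; V ≈ 6.42 × 128^0.623 ≈ 131.92 kt.
Hurricane Bongani: ΔP = 13; V ≈ 6.42 × 13^0.645 ≈ 33.58 kt.
Difference ≈ 131.92 − 33.58 = 98.34 → 98 kt.

98 kt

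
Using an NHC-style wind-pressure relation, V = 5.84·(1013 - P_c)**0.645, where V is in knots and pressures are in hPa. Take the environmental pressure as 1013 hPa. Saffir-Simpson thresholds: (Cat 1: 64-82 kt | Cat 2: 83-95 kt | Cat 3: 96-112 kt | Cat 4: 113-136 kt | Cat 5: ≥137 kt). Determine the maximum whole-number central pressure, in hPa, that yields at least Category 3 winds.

Category 3 begins at V = 96 kt.
Required ΔP = (96/5.84)^(1/0.645) = 16.438^1.550 ≈ 76.75 hPa.
P_c ≤ 1013 − 76.75 = 936.25, so the highest integer P_c is 936 hPa.

936 hPa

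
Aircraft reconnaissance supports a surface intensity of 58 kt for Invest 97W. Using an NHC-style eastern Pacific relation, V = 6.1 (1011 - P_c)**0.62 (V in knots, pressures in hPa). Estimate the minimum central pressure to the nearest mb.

973 mb

ΔP = (V / 6.1)^(1/0.62) = (58/6.1)^1.613.
58/6.1 = 9.508; 9.508^1.613 ≈ 37.81 mb.
P_c = 1011 − 37.81 = 973.19 ≈ 973 mb.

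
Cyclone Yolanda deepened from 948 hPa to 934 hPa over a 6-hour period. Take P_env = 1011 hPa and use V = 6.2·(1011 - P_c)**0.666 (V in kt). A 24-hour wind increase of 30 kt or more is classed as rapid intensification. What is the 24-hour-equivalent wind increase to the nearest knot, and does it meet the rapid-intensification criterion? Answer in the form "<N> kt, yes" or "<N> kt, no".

56 kt, yes

V₁: ΔP = 63, V ≈ 6.2 × 63^0.666 ≈ 97.89 kt.
V₂: ΔP = 77, V ≈ 6.2 × 77^0.666 ≈ 111.89 kt.
ΔV over 6 h = 14.00 kt → 24 h equivalent = 14.00 × 24/6 ≈ 56.00 kt.
56 kt ≥ 30 kt ⇒ rapid intensification.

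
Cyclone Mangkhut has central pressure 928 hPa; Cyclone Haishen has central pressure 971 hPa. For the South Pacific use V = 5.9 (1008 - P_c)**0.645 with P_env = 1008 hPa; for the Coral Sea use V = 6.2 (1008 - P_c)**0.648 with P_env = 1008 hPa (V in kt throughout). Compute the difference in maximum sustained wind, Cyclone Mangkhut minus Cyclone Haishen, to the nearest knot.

35 kt

Cyclone Mangkhut: ΔP = 80; V ≈ 5.9 × 80^0.645 ≈ 99.62 kt.
Cyclone Haishen: ΔP = 37; V ≈ 6.2 × 37^0.648 ≈ 64.36 kt.
Difference ≈ 99.62 − 64.36 = 35.26 → 35 kt.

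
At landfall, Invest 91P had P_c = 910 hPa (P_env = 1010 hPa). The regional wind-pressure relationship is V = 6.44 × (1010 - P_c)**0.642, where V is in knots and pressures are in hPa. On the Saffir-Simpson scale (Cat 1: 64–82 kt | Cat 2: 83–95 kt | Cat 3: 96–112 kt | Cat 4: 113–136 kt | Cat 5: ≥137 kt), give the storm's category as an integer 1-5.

ΔP = 1010 − 910 = 100 hPa.
V ≈ 6.44 × 100^0.642 = 6.44 × 19.23 ≈ 124 kt.
124 kt falls in the Category 4 band.

4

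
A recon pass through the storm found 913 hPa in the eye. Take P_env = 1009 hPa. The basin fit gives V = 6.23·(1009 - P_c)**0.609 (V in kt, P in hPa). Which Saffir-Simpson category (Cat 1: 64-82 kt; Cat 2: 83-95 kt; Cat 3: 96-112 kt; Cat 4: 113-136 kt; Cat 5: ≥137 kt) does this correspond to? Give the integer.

ΔP = 1009 − 913 = 96 hPa.
V ≈ 6.23 × 96^0.609 = 6.23 × 16.11 ≈ 100 kt.
100 kt falls in the Category 3 band.

3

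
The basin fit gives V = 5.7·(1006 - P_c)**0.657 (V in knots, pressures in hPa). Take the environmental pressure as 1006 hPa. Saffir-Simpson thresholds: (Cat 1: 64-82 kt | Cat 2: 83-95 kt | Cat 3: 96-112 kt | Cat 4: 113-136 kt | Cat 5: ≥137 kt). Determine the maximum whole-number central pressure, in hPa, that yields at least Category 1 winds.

Category 1 begins at V = 64 kt.
Required ΔP = (64/5.7)^(1/0.657) = 11.228^1.522 ≈ 39.69 hPa.
P_c ≤ 1006 − 39.69 = 966.31, so the highest integer P_c is 966 hPa.

966 hPa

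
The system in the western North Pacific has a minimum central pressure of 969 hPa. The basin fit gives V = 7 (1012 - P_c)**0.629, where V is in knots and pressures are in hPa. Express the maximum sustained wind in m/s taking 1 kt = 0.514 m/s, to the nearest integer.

38 m/s

ΔP = 1012 − 969 = 43 hPa.
V ≈ 7 × 43^0.629 = 7 × 10.653 ≈ 74.568 kt.
74.568 × 0.514 ≈ 38.33 m/s → 38 m/s.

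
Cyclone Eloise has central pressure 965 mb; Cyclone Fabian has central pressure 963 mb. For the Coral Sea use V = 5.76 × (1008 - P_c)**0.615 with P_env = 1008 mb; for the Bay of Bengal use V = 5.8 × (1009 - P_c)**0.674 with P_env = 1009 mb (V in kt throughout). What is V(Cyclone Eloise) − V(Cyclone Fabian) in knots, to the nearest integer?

Cyclone Eloise: ΔP = 43; V ≈ 5.76 × 43^0.615 ≈ 58.21 kt.
Cyclone Fabian: ΔP = 46; V ≈ 5.8 × 46^0.674 ≈ 76.58 kt.
Difference ≈ 58.21 − 76.58 = -18.37 → -18 kt.

-18 kt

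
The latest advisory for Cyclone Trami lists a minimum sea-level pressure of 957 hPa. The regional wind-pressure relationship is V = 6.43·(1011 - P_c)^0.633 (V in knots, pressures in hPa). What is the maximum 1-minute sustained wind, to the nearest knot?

ΔP = 1011 − 957 = 54 hPa.
54^0.633 ≈ 12.491.
V ≈ 6.43 × 12.491 ≈ 80.3 kt.

80 kt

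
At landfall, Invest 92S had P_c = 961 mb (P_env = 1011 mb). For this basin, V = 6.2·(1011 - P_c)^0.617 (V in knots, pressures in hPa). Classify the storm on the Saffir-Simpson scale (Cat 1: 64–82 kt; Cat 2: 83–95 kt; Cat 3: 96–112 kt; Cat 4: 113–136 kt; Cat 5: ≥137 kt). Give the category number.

1

ΔP = 1011 − 961 = 50 mb.
V ≈ 6.2 × 50^0.617 = 6.2 × 11.18 ≈ 69 kt.
69 kt falls in the Category 1 band.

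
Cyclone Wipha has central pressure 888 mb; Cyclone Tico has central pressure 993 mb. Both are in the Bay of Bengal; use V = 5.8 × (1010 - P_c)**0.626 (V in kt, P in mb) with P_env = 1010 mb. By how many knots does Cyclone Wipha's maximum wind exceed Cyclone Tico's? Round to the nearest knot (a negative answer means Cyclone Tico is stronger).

83 kt

Cyclone Wipha: ΔP = 122; V ≈ 5.8 × 122^0.626 ≈ 117.35 kt.
Cyclone Tico: ΔP = 17; V ≈ 5.8 × 17^0.626 ≈ 34.17 kt.
Difference ≈ 117.35 − 34.17 = 83.18 → 83 kt.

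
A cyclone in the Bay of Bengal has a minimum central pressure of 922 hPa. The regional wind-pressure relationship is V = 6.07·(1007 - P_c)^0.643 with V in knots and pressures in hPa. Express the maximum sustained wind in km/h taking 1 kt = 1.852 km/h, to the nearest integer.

ΔP = 1007 − 922 = 85 hPa.
V ≈ 6.07 × 85^0.643 = 6.07 × 17.403 ≈ 105.634 kt.
105.634 × 1.852 ≈ 195.63 km/h → 196 km/h.

196 km/h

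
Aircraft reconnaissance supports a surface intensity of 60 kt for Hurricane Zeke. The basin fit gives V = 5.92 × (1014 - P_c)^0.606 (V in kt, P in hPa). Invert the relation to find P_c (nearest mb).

968 mb

ΔP = (V / 5.92)^(1/0.606) = (60/5.92)^1.650.
60/5.92 = 10.135; 10.135^1.650 ≈ 45.69 mb.
P_c = 1014 − 45.69 = 968.31 ≈ 968 mb.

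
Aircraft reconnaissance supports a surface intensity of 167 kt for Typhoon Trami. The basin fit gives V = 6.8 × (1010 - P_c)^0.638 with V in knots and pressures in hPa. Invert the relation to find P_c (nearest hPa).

ΔP = (V / 6.8)^(1/0.638) = (167/6.8)^1.567.
167/6.8 = 24.559; 24.559^1.567 ≈ 151.01 hPa.
P_c = 1010 − 151.01 = 858.99 ≈ 859 hPa.

859 hPa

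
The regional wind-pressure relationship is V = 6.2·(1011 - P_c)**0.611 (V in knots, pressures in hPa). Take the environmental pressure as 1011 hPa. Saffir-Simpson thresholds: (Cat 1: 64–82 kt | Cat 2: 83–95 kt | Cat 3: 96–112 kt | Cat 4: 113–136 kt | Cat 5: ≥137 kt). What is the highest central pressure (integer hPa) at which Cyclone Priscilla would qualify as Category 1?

965 hPa

Category 1 begins at V = 64 kt.
Required ΔP = (64/6.2)^(1/0.611) = 10.323^1.637 ≈ 45.63 hPa.
P_c ≤ 1011 − 45.63 = 965.37, so the highest integer P_c is 965 hPa.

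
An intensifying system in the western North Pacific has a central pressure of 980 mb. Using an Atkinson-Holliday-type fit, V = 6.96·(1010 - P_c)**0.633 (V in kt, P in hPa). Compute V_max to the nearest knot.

60 kt

ΔP = 1010 − 980 = 30 mb.
30^0.633 ≈ 8.610.
V ≈ 6.96 × 8.610 ≈ 59.9 kt.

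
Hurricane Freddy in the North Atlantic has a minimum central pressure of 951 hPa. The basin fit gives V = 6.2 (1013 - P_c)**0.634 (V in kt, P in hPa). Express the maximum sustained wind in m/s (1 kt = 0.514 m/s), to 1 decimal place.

ΔP = 1013 − 951 = 62 hPa.
V ≈ 6.2 × 62^0.634 = 6.2 × 13.689 ≈ 84.873 kt.
84.873 × 0.514 ≈ 43.62 m/s → 43.6 m/s.

43.6 m/s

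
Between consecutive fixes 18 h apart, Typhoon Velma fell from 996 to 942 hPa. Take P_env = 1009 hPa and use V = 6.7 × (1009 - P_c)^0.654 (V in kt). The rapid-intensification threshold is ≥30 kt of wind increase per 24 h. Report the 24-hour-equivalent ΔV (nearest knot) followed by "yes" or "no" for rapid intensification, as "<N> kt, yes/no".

V₁: ΔP = 13, V ≈ 6.7 × 13^0.654 ≈ 35.86 kt.
V₂: ΔP = 67, V ≈ 6.7 × 67^0.654 ≈ 104.79 kt.
ΔV over 18 h = 68.93 kt → 24 h equivalent = 68.93 × 24/18 ≈ 91.91 kt.
92 kt ≥ 30 kt ⇒ rapid intensification.

92 kt, yes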